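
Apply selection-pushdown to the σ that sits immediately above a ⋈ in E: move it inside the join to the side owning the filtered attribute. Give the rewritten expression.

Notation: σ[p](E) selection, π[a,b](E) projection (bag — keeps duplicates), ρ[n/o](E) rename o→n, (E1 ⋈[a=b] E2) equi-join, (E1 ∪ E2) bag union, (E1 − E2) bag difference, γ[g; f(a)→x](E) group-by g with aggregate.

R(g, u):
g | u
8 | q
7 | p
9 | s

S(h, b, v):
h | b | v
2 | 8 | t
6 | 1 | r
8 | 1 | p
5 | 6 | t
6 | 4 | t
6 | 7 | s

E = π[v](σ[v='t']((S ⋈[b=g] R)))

σ filters on v, owned by the left side.
E' = π[v]((σ[v='t'](S) ⋈[b=g] R))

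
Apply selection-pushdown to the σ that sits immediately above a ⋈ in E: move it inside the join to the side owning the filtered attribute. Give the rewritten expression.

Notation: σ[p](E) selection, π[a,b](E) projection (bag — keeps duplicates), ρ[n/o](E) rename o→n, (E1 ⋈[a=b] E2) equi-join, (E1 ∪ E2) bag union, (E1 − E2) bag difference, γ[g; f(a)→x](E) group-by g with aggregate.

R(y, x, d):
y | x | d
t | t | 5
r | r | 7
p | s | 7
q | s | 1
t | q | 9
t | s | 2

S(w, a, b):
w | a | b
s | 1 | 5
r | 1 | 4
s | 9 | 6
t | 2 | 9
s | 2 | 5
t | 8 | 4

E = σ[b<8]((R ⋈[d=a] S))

σ filters on b, owned by the right side.
E' = (R ⋈[d=a] σ[b<8](S))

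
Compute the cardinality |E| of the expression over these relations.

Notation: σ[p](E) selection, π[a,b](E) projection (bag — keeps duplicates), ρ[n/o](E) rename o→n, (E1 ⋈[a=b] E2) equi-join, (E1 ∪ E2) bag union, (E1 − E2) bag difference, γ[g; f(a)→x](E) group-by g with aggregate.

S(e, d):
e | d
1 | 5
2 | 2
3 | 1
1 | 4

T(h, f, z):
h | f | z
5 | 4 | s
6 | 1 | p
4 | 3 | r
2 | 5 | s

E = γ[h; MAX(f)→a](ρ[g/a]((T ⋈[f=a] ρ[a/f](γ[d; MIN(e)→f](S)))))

Row counts bottom-up:
  T → 4
  S → 4
  γ[d; MIN(e)→f](S) → 4
  ρ[a/f](γ[d; MIN(e)→f](S)) → 4
  (T ⋈[f=a] ρ[a/f](γ[d; MIN(e)→f](S))) → 3
  ρ[g/a]((T ⋈[f=a] ρ[a/f](γ[d; MIN(e)→f](S)))) → 3
  γ[h; MAX(f)→a](ρ[g/a]((T ⋈[f=a] ρ[a/f](γ[d; MIN(e)→f](S))))) → 2

|E| = 2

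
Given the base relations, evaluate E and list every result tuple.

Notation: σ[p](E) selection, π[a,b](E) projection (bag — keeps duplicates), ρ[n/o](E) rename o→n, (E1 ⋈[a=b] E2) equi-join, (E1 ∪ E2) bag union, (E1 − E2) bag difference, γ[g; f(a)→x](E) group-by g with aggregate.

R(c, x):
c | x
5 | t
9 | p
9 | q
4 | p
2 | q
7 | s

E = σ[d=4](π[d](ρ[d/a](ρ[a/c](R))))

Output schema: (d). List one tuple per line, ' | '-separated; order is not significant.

Stepwise |·|:
  R → 6
  ρ[a/c](R) → 6
  ρ[d/a](ρ[a/c](R)) → 6
  π[d](ρ[d/a](ρ[a/c](R))) → 6
  σ[d=4](π[d](ρ[d/a](ρ[a/c](R)))) → 1

== RESULT ==
d
4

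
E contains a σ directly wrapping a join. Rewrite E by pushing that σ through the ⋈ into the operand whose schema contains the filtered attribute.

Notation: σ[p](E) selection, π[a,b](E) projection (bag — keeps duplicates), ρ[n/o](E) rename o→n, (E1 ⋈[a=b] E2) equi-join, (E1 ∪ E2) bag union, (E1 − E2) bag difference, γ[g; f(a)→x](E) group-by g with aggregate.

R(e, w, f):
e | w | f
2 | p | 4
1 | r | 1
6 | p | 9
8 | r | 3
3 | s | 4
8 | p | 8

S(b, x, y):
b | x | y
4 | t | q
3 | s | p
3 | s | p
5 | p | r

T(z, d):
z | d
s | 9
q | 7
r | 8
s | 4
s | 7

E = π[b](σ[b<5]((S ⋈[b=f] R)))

σ filters on b, owned by the left side.
E' = π[b]((σ[b<5](S) ⋈[b=f] R))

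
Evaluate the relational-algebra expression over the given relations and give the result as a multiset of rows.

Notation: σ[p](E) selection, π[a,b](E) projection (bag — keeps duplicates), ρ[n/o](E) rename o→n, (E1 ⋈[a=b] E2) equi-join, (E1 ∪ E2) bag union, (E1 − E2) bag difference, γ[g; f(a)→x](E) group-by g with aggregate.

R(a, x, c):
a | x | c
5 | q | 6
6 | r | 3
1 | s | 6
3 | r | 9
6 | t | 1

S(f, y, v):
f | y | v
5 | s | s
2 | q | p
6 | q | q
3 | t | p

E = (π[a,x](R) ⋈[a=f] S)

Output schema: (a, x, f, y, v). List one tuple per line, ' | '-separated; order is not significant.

Per-node cardinality:
  R → 5
  π[a,x](R) → 5
  S → 4
  (π[a,x](R) ⋈[a=f] S) → 4

== RESULT ==
a | x | f | y | v
3 | r | 3 | t | p
5 | q | 5 | s | s
6 | r | 6 | q | q
6 | t | 6 | q | q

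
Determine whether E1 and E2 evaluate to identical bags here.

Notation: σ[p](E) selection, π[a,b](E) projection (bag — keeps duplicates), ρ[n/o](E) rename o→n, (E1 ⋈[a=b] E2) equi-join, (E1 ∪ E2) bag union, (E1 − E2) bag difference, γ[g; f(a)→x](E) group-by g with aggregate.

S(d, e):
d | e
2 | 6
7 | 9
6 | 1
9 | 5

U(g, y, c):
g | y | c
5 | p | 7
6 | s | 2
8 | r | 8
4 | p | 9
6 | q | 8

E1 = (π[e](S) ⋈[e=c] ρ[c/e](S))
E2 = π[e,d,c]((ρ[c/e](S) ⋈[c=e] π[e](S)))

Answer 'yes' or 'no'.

E1 row counts bottom-up:
  S → 4
  π[e](S) → 4
  S → 4
  ρ[c/e](S) → 4
  (π[e](S) ⋈[e=c] ρ[c/e](S)) → 4
E2 row counts bottom-up:
  S → 4
  ρ[c/e](S) → 4
  S → 4
  π[e](S) → 4
  (ρ[c/e](S) ⋈[c=e] π[e](S)) → 4
  π[e,d,c]((ρ[c/e](S) ⋈[c=e] π[e](S))) → 4

E1 and E2 produce the same multiset:
e | d | c
1 | 6 | 1
5 | 9 | 5
6 | 2 | 6
9 | 7 | 9

yes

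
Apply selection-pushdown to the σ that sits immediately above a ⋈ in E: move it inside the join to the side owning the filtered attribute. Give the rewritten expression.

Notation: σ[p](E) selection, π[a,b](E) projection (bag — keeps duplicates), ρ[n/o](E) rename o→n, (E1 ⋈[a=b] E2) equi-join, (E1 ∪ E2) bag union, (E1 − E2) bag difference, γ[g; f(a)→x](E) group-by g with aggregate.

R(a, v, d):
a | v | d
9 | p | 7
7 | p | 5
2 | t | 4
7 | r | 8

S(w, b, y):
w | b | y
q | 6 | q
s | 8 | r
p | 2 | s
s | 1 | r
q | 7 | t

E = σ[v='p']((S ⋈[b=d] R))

σ filters on v, owned by the right side.
E' = (S ⋈[b=d] σ[v='p'](R))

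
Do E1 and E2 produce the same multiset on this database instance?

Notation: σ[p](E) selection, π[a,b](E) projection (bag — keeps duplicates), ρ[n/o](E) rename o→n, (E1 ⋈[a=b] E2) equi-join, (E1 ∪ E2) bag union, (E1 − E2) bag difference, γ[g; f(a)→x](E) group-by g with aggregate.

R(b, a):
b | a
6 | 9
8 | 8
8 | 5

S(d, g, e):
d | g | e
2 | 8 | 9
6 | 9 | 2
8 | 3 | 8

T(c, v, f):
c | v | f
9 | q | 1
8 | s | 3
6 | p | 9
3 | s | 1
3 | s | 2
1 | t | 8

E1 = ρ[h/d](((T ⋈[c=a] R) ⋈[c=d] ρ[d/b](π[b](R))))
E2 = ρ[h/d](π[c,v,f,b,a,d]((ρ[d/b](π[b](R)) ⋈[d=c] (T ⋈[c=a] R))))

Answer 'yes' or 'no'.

E1 row counts bottom-up:
  T → 6
  R → 3
  (T ⋈[c=a] R) → 2
  R → 3
  π[b](R) → 3
  ρ[d/b](π[b](R)) → 3
  ((T ⋈[c=a] R) ⋈[c=d] ρ[d/b](π[b](R))) → 2
  ρ[h/d](((T ⋈[c=a] R) ⋈[c=d] ρ[d/b](π[b](R)))) → 2
E2 row counts bottom-up:
  R → 3
  π[b](R) → 3
  ρ[d/b](π[b](R)) → 3
  T → 6
  R → 3
  (T ⋈[c=a] R) → 2
  (ρ[d/b](π[b](R)) ⋈[d=c] (T ⋈[c=a] R)) → 2
  π[c,v,f,b,a,d]((ρ[d/b](π[b](R)) ⋈[d=c] (T ⋈[c=a] R))) → 2
  ρ[h/d](π[c,v,f,b,a,d]((ρ[d/b](π[b](R)) ⋈[d=c] (T ⋈[c=a] R)))) → 2

E1 and E2 produce the same multiset:
c | v | f | b | a | h
8 | s | 3 | 8 | 8 | 8
8 | s | 3 | 8 | 8 | 8

yes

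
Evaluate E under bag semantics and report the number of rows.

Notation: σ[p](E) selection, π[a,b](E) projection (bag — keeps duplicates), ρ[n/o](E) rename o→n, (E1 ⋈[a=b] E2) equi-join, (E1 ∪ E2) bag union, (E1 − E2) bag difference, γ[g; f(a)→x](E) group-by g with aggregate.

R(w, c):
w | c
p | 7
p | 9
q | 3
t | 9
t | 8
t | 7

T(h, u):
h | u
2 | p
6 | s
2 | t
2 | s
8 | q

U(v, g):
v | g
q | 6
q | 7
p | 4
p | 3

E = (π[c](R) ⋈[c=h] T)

Row counts bottom-up:
  R → 6
  π[c](R) → 6
  T → 5
  (π[c](R) ⋈[c=h] T) → 1

|E| = 1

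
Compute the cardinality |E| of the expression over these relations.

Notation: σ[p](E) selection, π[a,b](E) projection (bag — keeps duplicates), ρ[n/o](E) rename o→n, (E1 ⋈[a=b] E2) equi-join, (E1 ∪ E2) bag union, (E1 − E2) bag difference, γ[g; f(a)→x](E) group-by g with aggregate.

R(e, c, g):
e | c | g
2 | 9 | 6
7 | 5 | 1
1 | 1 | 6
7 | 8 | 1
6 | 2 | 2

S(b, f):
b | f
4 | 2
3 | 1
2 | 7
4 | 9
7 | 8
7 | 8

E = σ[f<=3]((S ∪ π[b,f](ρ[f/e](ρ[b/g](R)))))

Row counts bottom-up:
  S → 6
  R → 5
  ρ[b/g](R) → 5
  ρ[f/e](ρ[b/g](R)) → 5
  π[b,f](ρ[f/e](ρ[b/g](R))) → 5
  (S ∪ π[b,f](ρ[f/e](ρ[b/g](R)))) → 11
  σ[f<=3]((S ∪ π[b,f](ρ[f/e](ρ[b/g](R))))) → 4

|E| = 4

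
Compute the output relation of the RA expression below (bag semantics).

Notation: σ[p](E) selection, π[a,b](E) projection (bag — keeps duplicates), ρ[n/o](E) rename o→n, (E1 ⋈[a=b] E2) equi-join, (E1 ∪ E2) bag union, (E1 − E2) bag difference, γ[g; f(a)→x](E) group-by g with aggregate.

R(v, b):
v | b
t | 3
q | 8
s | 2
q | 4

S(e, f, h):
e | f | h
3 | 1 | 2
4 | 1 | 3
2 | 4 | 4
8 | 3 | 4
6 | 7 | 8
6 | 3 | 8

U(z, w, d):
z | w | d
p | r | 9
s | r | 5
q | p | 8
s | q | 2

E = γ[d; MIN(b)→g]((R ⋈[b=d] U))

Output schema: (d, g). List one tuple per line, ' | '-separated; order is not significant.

Row counts bottom-up:
  R → 4
  U → 4
  (R ⋈[b=d] U) → 2
  γ[d; MIN(b)→g]((R ⋈[b=d] U)) → 2

== RESULT ==
d | g
2 | 2
8 | 8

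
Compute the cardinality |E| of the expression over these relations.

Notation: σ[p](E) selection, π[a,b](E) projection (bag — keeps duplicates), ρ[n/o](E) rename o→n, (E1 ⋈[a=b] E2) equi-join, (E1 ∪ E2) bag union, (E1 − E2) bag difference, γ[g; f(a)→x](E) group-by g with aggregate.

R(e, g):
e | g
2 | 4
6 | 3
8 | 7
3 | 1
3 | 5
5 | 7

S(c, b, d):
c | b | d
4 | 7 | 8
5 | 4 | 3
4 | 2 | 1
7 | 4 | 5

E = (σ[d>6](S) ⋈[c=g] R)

Stepwise |·|:
  S → 4
  σ[d>6](S) → 1
  R → 6
  (σ[d>6](S) ⋈[c=g] R) → 1

|E| = 1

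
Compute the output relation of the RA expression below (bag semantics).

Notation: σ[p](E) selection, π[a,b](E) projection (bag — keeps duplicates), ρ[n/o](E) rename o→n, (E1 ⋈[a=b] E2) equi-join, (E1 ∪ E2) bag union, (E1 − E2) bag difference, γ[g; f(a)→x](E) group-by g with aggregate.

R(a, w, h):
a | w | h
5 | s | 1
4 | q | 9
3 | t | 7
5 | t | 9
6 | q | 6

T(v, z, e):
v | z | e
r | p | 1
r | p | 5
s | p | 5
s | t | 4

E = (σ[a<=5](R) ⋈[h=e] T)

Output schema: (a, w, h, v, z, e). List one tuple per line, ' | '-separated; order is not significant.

Subexpression sizes:
  R → 5
  σ[a<=5](R) → 4
  T → 4
  (σ[a<=5](R) ⋈[h=e] T) → 1

== RESULT ==
a | w | h | v | z | e
5 | s | 1 | r | p | 1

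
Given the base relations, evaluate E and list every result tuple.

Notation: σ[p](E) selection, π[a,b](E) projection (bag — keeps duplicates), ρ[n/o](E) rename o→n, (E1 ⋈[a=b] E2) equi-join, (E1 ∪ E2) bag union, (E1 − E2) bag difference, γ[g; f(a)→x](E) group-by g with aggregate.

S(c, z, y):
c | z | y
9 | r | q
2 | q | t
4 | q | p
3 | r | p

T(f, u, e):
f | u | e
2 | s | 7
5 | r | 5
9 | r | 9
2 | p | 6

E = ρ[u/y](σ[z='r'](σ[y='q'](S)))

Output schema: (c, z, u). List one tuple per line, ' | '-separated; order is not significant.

Row counts bottom-up:
  S → 4
  σ[y='q'](S) → 1
  σ[z='r'](σ[y='q'](S)) → 1
  ρ[u/y](σ[z='r'](σ[y='q'](S))) → 1

== RESULT ==
c | z | u
9 | r | q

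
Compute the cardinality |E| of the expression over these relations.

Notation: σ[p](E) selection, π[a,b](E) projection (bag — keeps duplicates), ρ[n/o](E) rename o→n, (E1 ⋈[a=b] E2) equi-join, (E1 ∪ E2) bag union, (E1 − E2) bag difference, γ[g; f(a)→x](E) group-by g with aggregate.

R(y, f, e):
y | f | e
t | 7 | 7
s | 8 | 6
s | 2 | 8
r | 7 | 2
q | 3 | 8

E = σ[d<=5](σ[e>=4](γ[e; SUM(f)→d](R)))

Row counts bottom-up:
  R → 5
  γ[e; SUM(f)→d](R) → 4
  σ[e>=4](γ[e; SUM(f)→d](R)) → 3
  σ[d<=5](σ[e>=4](γ[e; SUM(f)→d](R))) → 1

|E| = 1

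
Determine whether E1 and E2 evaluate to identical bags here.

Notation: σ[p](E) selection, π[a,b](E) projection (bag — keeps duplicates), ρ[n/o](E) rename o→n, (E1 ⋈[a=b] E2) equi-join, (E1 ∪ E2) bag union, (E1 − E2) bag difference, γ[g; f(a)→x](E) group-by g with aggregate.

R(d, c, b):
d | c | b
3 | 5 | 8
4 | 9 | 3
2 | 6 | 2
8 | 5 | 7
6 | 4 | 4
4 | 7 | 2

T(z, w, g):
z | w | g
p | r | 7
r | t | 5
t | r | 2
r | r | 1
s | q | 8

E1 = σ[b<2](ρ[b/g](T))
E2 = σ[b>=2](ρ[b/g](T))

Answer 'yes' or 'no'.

E1 row counts bottom-up:
  T → 5
  ρ[b/g](T) → 5
  σ[b<2](ρ[b/g](T)) → 1
E2 row counts bottom-up:
  T → 5
  ρ[b/g](T) → 5
  σ[b>=2](ρ[b/g](T)) → 4

E1 result:
z | w | b
r | r | 1
E2 result:
z | w | b
p | r | 7
r | t | 5
s | q | 8
t | r | 2
Witness: ('t', 'r', 2) appears 0× in E1 but 1× in E2.

no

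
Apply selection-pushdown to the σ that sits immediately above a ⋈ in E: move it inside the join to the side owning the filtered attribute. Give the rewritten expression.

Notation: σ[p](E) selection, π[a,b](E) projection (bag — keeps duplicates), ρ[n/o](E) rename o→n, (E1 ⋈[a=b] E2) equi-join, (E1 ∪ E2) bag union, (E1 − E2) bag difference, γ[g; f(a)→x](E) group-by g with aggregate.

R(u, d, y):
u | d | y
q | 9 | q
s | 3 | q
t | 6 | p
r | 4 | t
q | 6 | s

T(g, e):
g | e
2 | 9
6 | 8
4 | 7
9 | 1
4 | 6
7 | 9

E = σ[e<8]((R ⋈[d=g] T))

σ filters on e, owned by the right side.
E' = (R ⋈[d=g] σ[e<8](T))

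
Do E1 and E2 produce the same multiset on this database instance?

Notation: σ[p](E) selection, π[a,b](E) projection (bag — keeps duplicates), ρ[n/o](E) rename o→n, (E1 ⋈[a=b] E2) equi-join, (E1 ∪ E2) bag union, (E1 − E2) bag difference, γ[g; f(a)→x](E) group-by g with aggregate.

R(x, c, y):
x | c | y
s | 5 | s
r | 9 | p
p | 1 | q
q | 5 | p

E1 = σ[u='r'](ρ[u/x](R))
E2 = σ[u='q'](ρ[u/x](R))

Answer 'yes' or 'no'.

E1 per-node cardinality:
  R → 4
  ρ[u/x](R) → 4
  σ[u='r'](ρ[u/x](R)) → 1
E2 per-node cardinality:
  R → 4
  ρ[u/x](R) → 4
  σ[u='q'](ρ[u/x](R)) → 1

E1 result:
u | c | y
r | 9 | p
E2 result:
u | c | y
q | 5 | p
Witness: ('q', 5, 'p') appears 0× in E1 but 1× in E2.

no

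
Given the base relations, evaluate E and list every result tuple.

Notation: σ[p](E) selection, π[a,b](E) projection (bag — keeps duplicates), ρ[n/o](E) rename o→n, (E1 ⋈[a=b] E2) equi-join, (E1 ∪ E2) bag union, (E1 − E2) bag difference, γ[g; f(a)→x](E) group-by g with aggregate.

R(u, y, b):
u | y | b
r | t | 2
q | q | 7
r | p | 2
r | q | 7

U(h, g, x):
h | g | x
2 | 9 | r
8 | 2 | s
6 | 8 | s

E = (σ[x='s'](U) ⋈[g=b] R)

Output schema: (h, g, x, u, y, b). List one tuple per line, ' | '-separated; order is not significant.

Stepwise |·|:
  U → 3
  σ[x='s'](U) → 2
  R → 4
  (σ[x='s'](U) ⋈[g=b] R) → 2

== RESULT ==
h | g | x | u | y | b
8 | 2 | s | r | p | 2
8 | 2 | s | r | t | 2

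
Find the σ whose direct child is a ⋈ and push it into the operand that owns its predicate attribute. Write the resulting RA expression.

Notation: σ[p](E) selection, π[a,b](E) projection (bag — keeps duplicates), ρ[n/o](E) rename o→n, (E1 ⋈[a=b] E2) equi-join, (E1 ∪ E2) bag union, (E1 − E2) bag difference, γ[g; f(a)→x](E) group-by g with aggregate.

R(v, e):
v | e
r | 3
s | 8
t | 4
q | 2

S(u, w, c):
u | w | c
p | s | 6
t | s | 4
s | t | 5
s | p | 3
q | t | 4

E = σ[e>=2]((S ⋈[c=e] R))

σ filters on e, owned by the right side.
E' = (S ⋈[c=e] σ[e>=2](R))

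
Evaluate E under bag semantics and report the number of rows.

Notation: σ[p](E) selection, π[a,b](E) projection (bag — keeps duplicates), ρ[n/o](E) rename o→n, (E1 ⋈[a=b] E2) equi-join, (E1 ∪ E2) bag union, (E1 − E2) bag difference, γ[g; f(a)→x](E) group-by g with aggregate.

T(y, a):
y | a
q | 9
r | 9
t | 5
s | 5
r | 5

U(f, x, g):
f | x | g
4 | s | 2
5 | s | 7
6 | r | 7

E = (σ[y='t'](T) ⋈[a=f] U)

Subexpression sizes:
  T → 5
  σ[y='t'](T) → 1
  U → 3
  (σ[y='t'](T) ⋈[a=f] U) → 1

|E| = 1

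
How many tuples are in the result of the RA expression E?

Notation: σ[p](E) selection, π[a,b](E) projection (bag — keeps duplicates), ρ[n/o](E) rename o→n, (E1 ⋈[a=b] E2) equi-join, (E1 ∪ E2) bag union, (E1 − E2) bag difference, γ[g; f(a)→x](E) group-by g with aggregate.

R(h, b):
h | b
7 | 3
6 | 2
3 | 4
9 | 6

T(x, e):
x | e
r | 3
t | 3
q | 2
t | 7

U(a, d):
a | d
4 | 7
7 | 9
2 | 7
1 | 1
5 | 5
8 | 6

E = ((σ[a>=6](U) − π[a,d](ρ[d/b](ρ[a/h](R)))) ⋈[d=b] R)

Subexpression sizes:
  U → 6
  σ[a>=6](U) → 2
  R → 4
  ρ[a/h](R) → 4
  ρ[d/b](ρ[a/h](R)) → 4
  π[a,d](ρ[d/b](ρ[a/h](R))) → 4
  (σ[a>=6](U) − π[a,d](ρ[d/b](ρ[a/h](R)))) → 2
  R → 4
  ((σ[a>=6](U) − π[a,d](ρ[d/b](ρ[a/h](R)))) ⋈[d=b] R) → 1

|E| = 1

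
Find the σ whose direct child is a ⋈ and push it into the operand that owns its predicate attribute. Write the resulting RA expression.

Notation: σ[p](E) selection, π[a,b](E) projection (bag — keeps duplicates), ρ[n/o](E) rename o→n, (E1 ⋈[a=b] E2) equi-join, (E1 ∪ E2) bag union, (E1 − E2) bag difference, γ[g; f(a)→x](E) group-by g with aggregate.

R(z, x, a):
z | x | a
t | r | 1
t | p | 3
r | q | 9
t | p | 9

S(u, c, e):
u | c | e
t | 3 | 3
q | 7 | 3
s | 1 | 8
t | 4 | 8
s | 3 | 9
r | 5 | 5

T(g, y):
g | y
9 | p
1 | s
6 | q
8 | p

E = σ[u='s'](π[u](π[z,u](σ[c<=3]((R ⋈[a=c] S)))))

σ filters on c, owned by the right side.
E' = σ[u='s'](π[u](π[z,u]((R ⋈[a=c] σ[c<=3](S)))))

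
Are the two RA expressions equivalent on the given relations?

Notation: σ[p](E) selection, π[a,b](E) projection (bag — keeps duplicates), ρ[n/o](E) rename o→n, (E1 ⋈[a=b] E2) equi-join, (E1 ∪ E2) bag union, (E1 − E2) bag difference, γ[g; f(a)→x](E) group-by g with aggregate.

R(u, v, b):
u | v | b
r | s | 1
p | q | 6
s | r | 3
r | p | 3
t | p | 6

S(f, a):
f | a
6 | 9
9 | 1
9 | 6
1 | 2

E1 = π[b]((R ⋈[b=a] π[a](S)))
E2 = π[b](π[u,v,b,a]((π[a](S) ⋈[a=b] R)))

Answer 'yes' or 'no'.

E1 subexpression sizes:
  R → 5
  S → 4
  π[a](S) → 4
  (R ⋈[b=a] π[a](S)) → 3
  π[b]((R ⋈[b=a] π[a](S))) → 3
E2 subexpression sizes:
  S → 4
  π[a](S) → 4
  R → 5
  (π[a](S) ⋈[a=b] R) → 3
  π[u,v,b,a]((π[a](S) ⋈[a=b] R)) → 3
  π[b](π[u,v,b,a]((π[a](S) ⋈[a=b] R))) → 3

E1 and E2 produce the same multiset:
b
1
6
6

yes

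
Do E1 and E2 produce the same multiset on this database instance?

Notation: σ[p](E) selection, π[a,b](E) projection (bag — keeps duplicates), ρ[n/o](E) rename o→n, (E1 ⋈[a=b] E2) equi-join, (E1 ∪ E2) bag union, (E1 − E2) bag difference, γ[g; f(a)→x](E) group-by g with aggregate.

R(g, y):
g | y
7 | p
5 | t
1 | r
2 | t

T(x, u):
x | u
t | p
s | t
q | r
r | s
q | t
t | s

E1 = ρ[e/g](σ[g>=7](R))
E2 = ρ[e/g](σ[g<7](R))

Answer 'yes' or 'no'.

E1 subexpression sizes:
  R → 4
  σ[g>=7](R) → 1
  ρ[e/g](σ[g>=7](R)) → 1
E2 subexpression sizes:
  R → 4
  σ[g<7](R) → 3
  ρ[e/g](σ[g<7](R)) → 3

E1 result:
e | y
7 | p
E2 result:
e | y
1 | r
2 | t
5 | t
Witness: (1, 'r') appears 0× in E1 but 1× in E2.

no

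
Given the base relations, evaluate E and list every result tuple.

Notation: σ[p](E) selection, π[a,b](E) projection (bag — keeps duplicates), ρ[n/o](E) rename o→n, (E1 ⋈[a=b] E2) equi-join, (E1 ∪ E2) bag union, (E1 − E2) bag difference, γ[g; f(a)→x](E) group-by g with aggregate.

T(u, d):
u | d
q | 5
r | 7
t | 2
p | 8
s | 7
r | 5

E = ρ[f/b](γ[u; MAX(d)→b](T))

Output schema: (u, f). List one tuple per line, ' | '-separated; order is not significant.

Stepwise |·|:
  T → 6
  γ[u; MAX(d)→b](T) → 5
  ρ[f/b](γ[u; MAX(d)→b](T)) → 5

== RESULT ==
u | f
p | 8
q | 5
r | 7
s | 7
t | 2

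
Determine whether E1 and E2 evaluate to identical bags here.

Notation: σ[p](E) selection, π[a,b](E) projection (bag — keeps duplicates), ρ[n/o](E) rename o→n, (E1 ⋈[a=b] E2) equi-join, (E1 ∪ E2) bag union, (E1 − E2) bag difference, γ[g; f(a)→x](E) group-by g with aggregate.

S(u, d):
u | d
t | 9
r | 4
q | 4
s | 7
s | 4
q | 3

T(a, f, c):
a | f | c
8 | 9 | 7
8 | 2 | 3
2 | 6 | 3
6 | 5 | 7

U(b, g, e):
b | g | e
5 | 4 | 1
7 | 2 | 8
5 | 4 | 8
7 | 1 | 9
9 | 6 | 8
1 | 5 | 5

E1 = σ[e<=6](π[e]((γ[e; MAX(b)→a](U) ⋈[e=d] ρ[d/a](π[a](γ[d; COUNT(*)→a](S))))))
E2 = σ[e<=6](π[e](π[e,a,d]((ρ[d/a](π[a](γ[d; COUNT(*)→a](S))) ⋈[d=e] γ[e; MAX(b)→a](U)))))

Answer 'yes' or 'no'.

E1 row counts bottom-up:
  U → 6
  γ[e; MAX(b)→a](U) → 4
  S → 6
  γ[d; COUNT(*)→a](S) → 4
  π[a](γ[d; COUNT(*)→a](S)) → 4
  ρ[d/a](π[a](γ[d; COUNT(*)→a](S))) → 4
  (γ[e; MAX(b)→a](U) ⋈[e=d] ρ[d/a](π[a](γ[d; COUNT(*)→a](S)))) → 3
  π[e]((γ[e; MAX(b)→a](U) ⋈[e=d] ρ[d/a](π[a](γ[d; COUNT(*)→a](S))))) → 3
  σ[e<=6](π[e]((γ[e; MAX(b)→a](U) ⋈[e=d] ρ[d/a](π[a](γ[d; COUNT(*)→a](S)))))) → 3
E2 row counts bottom-up:
  S → 6
  γ[d; COUNT(*)→a](S) → 4
  π[a](γ[d; COUNT(*)→a](S)) → 4
  ρ[d/a](π[a](γ[d; COUNT(*)→a](S))) → 4
  U → 6
  γ[e; MAX(b)→a](U) → 4
  (ρ[d/a](π[a](γ[d; COUNT(*)→a](S))) ⋈[d=e] γ[e; MAX(b)→a](U)) → 3
  π[e,a,d]((ρ[d/a](π[a](γ[d; COUNT(*)→a](S))) ⋈[d=e] γ[e; MAX(b)→a](U))) → 3
  π[e](π[e,a,d]((ρ[d/a](π[a](γ[d; COUNT(*)→a](S))) ⋈[d=e] γ[e; MAX(b)→a](U)))) → 3
  σ[e<=6](π[e](π[e,a,d]((ρ[d/a](π[a](γ[d; COUNT(*)→a](S))) ⋈[d=e] γ[e; MAX(b)→a](U))))) → 3

E1 and E2 produce the same multiset:
e
1
1
1

yes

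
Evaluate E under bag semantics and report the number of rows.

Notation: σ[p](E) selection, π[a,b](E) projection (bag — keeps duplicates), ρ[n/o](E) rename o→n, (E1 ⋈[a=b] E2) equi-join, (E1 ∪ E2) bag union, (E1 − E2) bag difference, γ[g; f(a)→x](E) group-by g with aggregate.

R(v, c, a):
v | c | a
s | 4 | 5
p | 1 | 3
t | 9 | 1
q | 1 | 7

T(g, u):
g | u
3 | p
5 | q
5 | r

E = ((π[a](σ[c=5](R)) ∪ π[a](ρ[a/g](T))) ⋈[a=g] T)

Subexpression sizes:
  R → 4
  σ[c=5](R) → 0
  π[a](σ[c=5](R)) → 0
  T → 3
  ρ[a/g](T) → 3
  π[a](ρ[a/g](T)) → 3
  (π[a](σ[c=5](R)) ∪ π[a](ρ[a/g](T))) → 3
  T → 3
  ((π[a](σ[c=5](R)) ∪ π[a](ρ[a/g](T))) ⋈[a=g] T) → 5

|E| = 5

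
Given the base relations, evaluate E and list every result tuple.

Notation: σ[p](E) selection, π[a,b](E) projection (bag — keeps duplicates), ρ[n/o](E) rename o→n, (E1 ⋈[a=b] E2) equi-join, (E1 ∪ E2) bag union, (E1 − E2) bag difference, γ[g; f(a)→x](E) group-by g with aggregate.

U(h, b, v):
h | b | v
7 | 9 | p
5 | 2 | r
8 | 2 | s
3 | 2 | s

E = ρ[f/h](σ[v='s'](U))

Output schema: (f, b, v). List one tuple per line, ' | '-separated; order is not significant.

Row counts bottom-up:
  U → 4
  σ[v='s'](U) → 2
  ρ[f/h](σ[v='s'](U)) → 2

== RESULT ==
f | b | v
3 | 2 | s
8 | 2 | s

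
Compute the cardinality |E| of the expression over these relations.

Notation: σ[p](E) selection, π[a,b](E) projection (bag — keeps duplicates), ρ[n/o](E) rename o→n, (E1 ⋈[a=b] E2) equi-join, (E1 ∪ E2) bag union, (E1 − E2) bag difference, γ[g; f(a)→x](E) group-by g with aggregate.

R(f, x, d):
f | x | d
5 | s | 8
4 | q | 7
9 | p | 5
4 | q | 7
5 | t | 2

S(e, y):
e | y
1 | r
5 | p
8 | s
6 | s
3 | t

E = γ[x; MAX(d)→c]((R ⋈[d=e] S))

Subexpression sizes:
  R → 5
  S → 5
  (R ⋈[d=e] S) → 2
  γ[x; MAX(d)→c]((R ⋈[d=e] S)) → 2

|E| = 2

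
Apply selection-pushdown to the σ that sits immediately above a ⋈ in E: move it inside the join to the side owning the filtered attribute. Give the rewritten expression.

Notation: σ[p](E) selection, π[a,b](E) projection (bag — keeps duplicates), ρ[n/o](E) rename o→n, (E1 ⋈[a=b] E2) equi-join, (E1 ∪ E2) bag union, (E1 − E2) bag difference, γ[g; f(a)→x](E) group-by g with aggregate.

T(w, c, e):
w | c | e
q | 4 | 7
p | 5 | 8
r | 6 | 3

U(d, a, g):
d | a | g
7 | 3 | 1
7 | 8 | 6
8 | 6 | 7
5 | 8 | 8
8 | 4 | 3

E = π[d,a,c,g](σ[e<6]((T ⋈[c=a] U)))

σ filters on e, owned by the left side.
E' = π[d,a,c,g]((σ[e<6](T) ⋈[c=a] U))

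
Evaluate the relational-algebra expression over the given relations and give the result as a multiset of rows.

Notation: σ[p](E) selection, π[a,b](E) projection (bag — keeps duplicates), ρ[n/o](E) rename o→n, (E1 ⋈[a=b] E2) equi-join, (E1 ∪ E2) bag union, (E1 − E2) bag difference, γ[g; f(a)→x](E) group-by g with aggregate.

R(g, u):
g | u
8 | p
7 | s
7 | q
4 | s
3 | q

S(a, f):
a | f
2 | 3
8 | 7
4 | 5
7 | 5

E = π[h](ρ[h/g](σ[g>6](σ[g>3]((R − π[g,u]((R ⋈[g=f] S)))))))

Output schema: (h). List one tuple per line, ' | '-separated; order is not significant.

Stepwise |·|:
  R → 5
  R → 5
  S → 4
  (R ⋈[g=f] S) → 3
  π[g,u]((R ⋈[g=f] S)) → 3
  (R − π[g,u]((R ⋈[g=f] S))) → 2
  σ[g>3]((R − π[g,u]((R ⋈[g=f] S)))) → 2
  σ[g>6](σ[g>3]((R − π[g,u]((R ⋈[g=f] S))))) → 1
  ρ[h/g](σ[g>6](σ[g>3]((R − π[g,u]((R ⋈[g=f] S)))))) → 1
  π[h](ρ[h/g](σ[g>6](σ[g>3]((R − π[g,u]((R ⋈[g=f] S))))))) → 1

== RESULT ==
h
8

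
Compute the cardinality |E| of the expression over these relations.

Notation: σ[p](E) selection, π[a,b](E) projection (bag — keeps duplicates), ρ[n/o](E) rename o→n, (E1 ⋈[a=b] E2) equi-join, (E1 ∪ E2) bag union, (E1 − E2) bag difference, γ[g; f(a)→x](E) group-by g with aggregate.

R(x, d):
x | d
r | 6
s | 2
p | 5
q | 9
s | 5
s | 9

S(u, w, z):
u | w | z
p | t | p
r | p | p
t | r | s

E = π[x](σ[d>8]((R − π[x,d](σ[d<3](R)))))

Per-node cardinality:
  R → 6
  R → 6
  σ[d<3](R) → 1
  π[x,d](σ[d<3](R)) → 1
  (R − π[x,d](σ[d<3](R))) → 5
  σ[d>8]((R − π[x,d](σ[d<3](R)))) → 2
  π[x](σ[d>8]((R − π[x,d](σ[d<3](R))))) → 2

|E| = 2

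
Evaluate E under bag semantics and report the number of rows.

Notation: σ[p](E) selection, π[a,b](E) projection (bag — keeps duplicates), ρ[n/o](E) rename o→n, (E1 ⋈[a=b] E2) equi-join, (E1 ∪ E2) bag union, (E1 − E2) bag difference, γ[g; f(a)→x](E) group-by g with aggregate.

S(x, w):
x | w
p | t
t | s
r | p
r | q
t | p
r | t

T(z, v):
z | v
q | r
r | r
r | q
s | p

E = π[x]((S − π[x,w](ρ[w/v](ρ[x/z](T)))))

Stepwise |·|:
  S → 6
  T → 4
  ρ[x/z](T) → 4
  ρ[w/v](ρ[x/z](T)) → 4
  π[x,w](ρ[w/v](ρ[x/z](T))) → 4
  (S − π[x,w](ρ[w/v](ρ[x/z](T)))) → 5
  π[x]((S − π[x,w](ρ[w/v](ρ[x/z](T))))) → 5

|E| = 5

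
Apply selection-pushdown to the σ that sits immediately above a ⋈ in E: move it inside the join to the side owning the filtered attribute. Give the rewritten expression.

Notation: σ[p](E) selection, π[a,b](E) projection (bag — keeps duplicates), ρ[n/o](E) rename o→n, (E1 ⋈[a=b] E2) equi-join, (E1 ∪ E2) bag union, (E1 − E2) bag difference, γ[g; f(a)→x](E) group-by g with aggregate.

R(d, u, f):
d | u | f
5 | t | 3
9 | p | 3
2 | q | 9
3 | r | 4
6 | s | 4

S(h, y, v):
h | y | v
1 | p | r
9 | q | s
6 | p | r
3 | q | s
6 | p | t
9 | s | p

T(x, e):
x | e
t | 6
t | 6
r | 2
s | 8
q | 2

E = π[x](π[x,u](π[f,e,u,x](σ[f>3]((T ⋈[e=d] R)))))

σ filters on f, owned by the right side.
E' = π[x](π[x,u](π[f,e,u,x]((T ⋈[e=d] σ[f>3](R)))))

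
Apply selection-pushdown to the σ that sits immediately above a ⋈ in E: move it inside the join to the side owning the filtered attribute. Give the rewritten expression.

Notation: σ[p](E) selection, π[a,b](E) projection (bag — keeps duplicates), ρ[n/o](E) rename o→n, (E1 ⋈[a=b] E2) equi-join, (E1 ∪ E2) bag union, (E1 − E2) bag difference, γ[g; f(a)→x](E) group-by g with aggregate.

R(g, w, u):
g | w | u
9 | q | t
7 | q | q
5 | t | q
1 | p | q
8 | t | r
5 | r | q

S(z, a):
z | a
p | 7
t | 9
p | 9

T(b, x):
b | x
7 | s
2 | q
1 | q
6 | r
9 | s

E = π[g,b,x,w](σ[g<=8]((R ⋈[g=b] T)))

σ filters on g, owned by the left side.
E' = π[g,b,x,w]((σ[g<=8](R) ⋈[g=b] T))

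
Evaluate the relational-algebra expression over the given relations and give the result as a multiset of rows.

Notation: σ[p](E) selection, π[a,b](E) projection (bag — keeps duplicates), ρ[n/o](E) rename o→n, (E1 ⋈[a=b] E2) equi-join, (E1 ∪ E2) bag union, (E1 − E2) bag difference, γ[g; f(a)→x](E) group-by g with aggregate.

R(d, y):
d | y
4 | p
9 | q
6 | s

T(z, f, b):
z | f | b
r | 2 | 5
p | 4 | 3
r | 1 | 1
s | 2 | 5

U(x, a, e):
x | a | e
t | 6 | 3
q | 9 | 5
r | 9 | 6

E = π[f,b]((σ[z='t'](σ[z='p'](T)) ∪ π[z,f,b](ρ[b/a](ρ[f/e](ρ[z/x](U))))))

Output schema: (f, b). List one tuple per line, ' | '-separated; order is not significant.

Subexpression sizes:
  T → 4
  σ[z='p'](T) → 1
  σ[z='t'](σ[z='p'](T)) → 0
  U → 3
  ρ[z/x](U) → 3
  ρ[f/e](ρ[z/x](U)) → 3
  ρ[b/a](ρ[f/e](ρ[z/x](U))) → 3
  π[z,f,b](ρ[b/a](ρ[f/e](ρ[z/x](U)))) → 3
  (σ[z='t'](σ[z='p'](T)) ∪ π[z,f,b](ρ[b/a](ρ[f/e](ρ[z/x](U))))) → 3
  π[f,b]((σ[z='t'](σ[z='p'](T)) ∪ π[z,f,b](ρ[b/a](ρ[f/e](ρ[z/x](U)))))) → 3

== RESULT ==
f | b
3 | 6
5 | 9
6 | 9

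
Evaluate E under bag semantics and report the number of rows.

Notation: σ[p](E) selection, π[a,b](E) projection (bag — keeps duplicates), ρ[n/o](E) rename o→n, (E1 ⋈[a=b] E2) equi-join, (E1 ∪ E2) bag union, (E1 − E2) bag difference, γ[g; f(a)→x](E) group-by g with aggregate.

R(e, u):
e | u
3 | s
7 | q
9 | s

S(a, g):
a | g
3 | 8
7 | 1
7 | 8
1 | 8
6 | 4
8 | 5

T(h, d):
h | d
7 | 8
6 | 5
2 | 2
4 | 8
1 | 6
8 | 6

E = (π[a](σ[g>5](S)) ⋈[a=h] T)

Stepwise |·|:
  S → 6
  σ[g>5](S) → 3
  π[a](σ[g>5](S)) → 3
  T → 6
  (π[a](σ[g>5](S)) ⋈[a=h] T) → 2

|E| = 2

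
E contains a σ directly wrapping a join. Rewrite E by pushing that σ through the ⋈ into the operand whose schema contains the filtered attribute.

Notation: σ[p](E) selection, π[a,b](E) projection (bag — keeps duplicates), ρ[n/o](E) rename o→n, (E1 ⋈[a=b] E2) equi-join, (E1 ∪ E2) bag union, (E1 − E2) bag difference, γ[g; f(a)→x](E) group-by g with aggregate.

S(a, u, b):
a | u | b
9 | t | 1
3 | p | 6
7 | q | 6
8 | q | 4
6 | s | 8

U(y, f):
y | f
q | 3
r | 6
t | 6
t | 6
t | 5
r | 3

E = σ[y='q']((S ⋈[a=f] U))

σ filters on y, owned by the right side.
E' = (S ⋈[a=f] σ[y='q'](U))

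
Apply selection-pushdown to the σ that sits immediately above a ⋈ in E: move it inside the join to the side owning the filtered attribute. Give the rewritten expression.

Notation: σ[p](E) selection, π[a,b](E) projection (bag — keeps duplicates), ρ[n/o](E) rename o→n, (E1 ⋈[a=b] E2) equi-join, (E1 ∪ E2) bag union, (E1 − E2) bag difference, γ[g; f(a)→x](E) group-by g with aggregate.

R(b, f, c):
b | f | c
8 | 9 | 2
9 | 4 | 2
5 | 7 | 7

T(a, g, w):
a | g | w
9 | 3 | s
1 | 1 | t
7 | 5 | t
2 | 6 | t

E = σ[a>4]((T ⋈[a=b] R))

σ filters on a, owned by the left side.
E' = (σ[a>4](T) ⋈[a=b] R)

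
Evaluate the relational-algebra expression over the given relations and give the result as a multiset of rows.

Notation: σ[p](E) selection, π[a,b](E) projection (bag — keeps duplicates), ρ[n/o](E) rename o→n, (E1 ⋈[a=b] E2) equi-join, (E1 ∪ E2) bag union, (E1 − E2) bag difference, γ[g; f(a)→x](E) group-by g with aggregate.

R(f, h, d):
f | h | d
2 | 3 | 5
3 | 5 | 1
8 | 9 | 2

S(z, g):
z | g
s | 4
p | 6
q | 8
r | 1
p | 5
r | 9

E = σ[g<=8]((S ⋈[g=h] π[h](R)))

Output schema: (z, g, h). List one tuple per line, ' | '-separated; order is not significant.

Per-node cardinality:
  S → 6
  R → 3
  π[h](R) → 3
  (S ⋈[g=h] π[h](R)) → 2
  σ[g<=8]((S ⋈[g=h] π[h](R))) → 1

== RESULT ==
z | g | h
p | 5 | 5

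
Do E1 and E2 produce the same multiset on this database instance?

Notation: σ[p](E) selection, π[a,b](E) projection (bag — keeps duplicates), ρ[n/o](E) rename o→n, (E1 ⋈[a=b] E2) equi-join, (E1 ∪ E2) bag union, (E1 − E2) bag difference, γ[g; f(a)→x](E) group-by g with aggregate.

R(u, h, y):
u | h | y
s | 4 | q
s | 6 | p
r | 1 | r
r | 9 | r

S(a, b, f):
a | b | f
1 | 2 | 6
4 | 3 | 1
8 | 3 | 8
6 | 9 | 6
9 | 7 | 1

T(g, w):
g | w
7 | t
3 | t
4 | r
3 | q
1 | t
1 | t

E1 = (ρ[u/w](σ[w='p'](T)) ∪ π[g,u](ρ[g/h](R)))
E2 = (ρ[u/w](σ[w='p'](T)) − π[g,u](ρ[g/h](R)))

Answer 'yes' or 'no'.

E1 subexpression sizes:
  T → 6
  σ[w='p'](T) → 0
  ρ[u/w](σ[w='p'](T)) → 0
  R → 4
  ρ[g/h](R) → 4
  π[g,u](ρ[g/h](R)) → 4
  (ρ[u/w](σ[w='p'](T)) ∪ π[g,u](ρ[g/h](R))) → 4
E2 subexpression sizes:
  T → 6
  σ[w='p'](T) → 0
  ρ[u/w](σ[w='p'](T)) → 0
  R → 4
  ρ[g/h](R) → 4
  π[g,u](ρ[g/h](R)) → 4
  (ρ[u/w](σ[w='p'](T)) − π[g,u](ρ[g/h](R))) → 0

E1 result:
g | u
1 | r
4 | s
6 | s
9 | r
E2 result:
g | u
(0 rows)
Witness: (1, 'r') appears 1× in E1 but 0× in E2.

no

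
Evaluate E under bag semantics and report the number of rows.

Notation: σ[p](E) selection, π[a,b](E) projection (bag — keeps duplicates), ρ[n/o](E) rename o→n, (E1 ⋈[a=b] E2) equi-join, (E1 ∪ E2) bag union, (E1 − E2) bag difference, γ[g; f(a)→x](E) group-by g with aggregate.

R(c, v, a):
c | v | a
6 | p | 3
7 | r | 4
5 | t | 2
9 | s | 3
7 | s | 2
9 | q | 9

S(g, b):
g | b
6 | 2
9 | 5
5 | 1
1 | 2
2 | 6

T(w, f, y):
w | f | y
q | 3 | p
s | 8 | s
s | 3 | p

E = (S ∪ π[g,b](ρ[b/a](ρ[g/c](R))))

Per-node cardinality:
  S → 5
  R → 6
  ρ[g/c](R) → 6
  ρ[b/a](ρ[g/c](R)) → 6
  π[g,b](ρ[b/a](ρ[g/c](R))) → 6
  (S ∪ π[g,b](ρ[b/a](ρ[g/c](R)))) → 11

|E| = 11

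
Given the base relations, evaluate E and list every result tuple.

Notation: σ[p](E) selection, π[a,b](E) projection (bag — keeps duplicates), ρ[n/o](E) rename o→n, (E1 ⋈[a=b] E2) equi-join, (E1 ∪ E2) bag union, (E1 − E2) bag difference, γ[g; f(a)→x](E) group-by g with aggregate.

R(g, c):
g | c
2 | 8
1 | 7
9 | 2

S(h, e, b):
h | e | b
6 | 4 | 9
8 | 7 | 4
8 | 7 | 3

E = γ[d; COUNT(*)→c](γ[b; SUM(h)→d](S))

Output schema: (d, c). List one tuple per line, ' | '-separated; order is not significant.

Subexpression sizes:
  S → 3
  γ[b; SUM(h)→d](S) → 3
  γ[d; COUNT(*)→c](γ[b; SUM(h)→d](S)) → 2

== RESULT ==
d | c
6 | 1
8 | 2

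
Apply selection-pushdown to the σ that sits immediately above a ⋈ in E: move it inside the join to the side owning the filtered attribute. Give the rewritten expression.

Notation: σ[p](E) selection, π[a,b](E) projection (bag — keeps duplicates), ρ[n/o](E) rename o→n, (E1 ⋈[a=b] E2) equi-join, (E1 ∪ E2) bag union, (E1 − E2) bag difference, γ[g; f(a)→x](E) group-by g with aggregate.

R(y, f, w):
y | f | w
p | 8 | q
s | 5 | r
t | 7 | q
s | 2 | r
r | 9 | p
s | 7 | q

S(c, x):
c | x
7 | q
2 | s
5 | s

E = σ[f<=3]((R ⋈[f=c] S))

σ filters on f, owned by the left side.
E' = (σ[f<=3](R) ⋈[f=c] S)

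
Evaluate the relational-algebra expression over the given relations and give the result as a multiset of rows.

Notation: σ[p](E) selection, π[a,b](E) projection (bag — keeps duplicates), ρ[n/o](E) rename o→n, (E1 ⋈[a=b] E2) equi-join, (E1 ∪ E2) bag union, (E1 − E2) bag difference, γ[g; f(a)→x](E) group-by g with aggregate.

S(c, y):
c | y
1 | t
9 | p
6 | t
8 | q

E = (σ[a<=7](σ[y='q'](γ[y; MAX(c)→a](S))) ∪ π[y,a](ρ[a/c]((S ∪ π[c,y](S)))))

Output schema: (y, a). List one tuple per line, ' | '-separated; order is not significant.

Per-node cardinality:
  S → 4
  γ[y; MAX(c)→a](S) → 3
  σ[y='q'](γ[y; MAX(c)→a](S)) → 1
  σ[a<=7](σ[y='q'](γ[y; MAX(c)→a](S))) → 0
  S → 4
  S → 4
  π[c,y](S) → 4
  (S ∪ π[c,y](S)) → 8
  ρ[a/c]((S ∪ π[c,y](S))) → 8
  π[y,a](ρ[a/c]((S ∪ π[c,y](S)))) → 8
  (σ[a<=7](σ[y='q'](γ[y; MAX(c)→a](S))) ∪ π[y,a](ρ[a/c]((S ∪ π[c,y](S))))) → 8

== RESULT ==
y | a
p | 9
p | 9
q | 8
q | 8
t | 1
t | 1
t | 6
t | 6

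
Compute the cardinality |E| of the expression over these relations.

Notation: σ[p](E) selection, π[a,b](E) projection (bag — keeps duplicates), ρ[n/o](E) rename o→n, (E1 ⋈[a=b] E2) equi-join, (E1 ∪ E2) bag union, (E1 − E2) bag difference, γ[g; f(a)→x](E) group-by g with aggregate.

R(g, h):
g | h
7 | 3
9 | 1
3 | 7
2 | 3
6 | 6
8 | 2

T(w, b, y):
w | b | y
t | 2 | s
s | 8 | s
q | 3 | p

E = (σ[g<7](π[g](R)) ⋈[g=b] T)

Subexpression sizes:
  R → 6
  π[g](R) → 6
  σ[g<7](π[g](R)) → 3
  T → 3
  (σ[g<7](π[g](R)) ⋈[g=b] T) → 2

|E| = 2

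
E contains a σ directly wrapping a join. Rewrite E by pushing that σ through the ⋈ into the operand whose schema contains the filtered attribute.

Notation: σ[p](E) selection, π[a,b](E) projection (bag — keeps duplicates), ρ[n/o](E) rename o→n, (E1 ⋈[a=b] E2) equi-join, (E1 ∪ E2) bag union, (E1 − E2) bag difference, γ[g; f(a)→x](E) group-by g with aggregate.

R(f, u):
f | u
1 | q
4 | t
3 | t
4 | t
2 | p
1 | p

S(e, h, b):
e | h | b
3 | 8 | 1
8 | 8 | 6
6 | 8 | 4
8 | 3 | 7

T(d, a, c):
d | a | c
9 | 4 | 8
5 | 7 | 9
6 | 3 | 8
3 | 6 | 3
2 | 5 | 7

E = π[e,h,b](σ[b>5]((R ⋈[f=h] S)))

σ filters on b, owned by the right side.
E' = π[e,h,b]((R ⋈[f=h] σ[b>5](S)))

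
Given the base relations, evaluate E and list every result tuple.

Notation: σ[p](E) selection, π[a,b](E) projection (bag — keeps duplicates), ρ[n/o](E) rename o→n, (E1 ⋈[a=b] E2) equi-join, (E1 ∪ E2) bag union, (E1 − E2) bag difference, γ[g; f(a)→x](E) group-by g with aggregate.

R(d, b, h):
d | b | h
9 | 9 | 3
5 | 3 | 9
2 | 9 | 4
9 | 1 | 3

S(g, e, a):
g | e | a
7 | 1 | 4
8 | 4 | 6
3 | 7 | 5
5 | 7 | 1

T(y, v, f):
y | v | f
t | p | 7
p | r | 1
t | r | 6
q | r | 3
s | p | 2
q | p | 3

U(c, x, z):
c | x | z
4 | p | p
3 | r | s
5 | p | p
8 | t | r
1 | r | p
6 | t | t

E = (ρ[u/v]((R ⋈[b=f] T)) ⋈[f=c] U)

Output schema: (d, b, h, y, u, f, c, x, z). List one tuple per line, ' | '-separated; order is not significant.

Stepwise |·|:
  R → 4
  T → 6
  (R ⋈[b=f] T) → 3
  ρ[u/v]((R ⋈[b=f] T)) → 3
  U → 6
  (ρ[u/v]((R ⋈[b=f] T)) ⋈[f=c] U) → 3

== RESULT ==
d | b | h | y | u | f | c | x | z
5 | 3 | 9 | q | p | 3 | 3 | r | s
5 | 3 | 9 | q | r | 3 | 3 | r | s
9 | 1 | 3 | p | r | 1 | 1 | r | p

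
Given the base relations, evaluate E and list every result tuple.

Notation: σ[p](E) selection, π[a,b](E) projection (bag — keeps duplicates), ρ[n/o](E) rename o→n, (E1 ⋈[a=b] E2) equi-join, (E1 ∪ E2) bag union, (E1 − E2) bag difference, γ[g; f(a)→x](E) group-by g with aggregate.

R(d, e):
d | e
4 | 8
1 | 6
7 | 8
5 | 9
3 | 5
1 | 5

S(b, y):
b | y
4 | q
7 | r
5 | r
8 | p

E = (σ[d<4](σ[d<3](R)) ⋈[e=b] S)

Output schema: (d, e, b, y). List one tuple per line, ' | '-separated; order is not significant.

Subexpression sizes:
  R → 6
  σ[d<3](R) → 2
  σ[d<4](σ[d<3](R)) → 2
  S → 4
  (σ[d<4](σ[d<3](R)) ⋈[e=b] S) → 1

== RESULT ==
d | e | b | y
1 | 5 | 5 | r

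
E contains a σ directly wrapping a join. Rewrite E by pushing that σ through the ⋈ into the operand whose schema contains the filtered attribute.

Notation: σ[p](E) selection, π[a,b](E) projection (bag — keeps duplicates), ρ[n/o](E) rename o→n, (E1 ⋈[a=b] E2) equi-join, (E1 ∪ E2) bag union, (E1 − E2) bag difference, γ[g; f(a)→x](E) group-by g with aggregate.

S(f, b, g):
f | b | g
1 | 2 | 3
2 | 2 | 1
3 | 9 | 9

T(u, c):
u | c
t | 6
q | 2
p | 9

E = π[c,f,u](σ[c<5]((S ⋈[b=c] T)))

σ filters on c, owned by the right side.
E' = π[c,f,u]((S ⋈[b=c] σ[c<5](T)))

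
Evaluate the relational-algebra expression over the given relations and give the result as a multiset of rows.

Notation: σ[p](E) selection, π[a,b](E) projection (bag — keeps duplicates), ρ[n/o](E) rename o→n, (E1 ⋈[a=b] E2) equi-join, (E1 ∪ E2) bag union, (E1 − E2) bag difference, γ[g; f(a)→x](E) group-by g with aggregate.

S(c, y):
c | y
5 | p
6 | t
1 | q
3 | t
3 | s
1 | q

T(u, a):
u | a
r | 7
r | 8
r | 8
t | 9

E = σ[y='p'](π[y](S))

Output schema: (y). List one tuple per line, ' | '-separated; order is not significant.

Subexpression sizes:
  S → 6
  π[y](S) → 6
  σ[y='p'](π[y](S)) → 1

== RESULT ==
y
p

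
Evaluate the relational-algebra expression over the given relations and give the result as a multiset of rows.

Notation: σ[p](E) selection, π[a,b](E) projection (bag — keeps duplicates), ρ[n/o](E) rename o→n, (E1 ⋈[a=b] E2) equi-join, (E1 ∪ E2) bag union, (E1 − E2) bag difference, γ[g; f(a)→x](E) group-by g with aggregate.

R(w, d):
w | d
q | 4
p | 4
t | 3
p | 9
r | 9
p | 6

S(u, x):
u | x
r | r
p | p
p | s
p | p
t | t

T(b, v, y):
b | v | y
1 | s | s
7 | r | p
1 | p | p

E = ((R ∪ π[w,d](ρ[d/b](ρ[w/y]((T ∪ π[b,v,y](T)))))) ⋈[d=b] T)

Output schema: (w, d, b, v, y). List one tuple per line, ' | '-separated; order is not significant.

Subexpression sizes:
  R → 6
  T → 3
  T → 3
  π[b,v,y](T) → 3
  (T ∪ π[b,v,y](T)) → 6
  ρ[w/y]((T ∪ π[b,v,y](T))) → 6
  ρ[d/b](ρ[w/y]((T ∪ π[b,v,y](T)))) → 6
  π[w,d](ρ[d/b](ρ[w/y]((T ∪ π[b,v,y](T))))) → 6
  (R ∪ π[w,d](ρ[d/b](ρ[w/y]((T ∪ π[b,v,y](T)))))) → 12
  T → 3
  ((R ∪ π[w,d](ρ[d/b](ρ[w/y]((T ∪ π[b,v,y](T)))))) ⋈[d=b] T) → 10

== RESULT ==
w | d | b | v | y
p | 1 | 1 | p | p
p | 1 | 1 | p | p
p | 1 | 1 | s | s
p | 1 | 1 | s | s
p | 7 | 7 | r | p
p | 7 | 7 | r | p
s | 1 | 1 | p | p
s | 1 | 1 | p | p
s | 1 | 1 | s | s
s | 1 | 1 | s | s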